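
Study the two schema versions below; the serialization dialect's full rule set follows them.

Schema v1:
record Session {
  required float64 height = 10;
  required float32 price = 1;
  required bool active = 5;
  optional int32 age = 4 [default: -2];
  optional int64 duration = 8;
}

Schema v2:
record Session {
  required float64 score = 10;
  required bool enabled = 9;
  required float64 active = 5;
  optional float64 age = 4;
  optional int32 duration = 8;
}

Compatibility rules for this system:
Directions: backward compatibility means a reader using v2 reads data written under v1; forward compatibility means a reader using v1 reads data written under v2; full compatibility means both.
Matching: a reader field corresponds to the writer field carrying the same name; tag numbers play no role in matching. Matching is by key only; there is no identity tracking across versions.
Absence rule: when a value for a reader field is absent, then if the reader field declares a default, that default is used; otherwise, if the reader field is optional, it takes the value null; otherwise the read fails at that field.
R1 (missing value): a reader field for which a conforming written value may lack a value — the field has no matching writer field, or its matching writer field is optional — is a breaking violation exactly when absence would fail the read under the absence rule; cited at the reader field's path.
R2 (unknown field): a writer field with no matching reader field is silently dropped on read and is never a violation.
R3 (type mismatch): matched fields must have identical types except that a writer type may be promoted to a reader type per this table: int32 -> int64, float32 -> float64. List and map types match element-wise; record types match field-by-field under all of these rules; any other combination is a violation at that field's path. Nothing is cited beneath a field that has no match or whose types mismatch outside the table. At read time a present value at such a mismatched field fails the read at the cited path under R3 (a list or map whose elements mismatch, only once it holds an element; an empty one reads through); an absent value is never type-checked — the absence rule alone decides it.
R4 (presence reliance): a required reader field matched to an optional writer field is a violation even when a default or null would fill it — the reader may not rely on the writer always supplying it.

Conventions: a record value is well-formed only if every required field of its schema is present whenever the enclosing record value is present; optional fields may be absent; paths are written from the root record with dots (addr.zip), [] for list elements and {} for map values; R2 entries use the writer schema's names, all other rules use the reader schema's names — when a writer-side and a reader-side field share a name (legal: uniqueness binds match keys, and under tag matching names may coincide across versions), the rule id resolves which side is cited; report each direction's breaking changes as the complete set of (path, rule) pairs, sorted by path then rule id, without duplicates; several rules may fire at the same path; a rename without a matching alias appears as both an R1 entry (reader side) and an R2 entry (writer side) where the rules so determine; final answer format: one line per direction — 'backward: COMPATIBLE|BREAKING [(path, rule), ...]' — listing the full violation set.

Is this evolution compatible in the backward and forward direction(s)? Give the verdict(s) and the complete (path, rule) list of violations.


in Session below, arrows point writer -> reader
backward for Session (reader v2, writer v1):
  score: no writer-side match
  enabled: no writer-side match
  active: bool -> float64, writer required; from active
  age: int32 -> float64, writer optional; from age
  duration: int64 -> int32, writer optional; from duration
  writer field height has no reader counterpart
  writer field price has no reader counterpart
  breaking: (active, R3)
  breaking: (age, R3)
  breaking: (duration, R3)
  breaking: (enabled, R1)
  breaking: (score, R1)
  backward on Session therefore BREAKING (5)
forward for Session (reader v1, writer v2):
  height: no writer-side match
  price: no writer-side match
  active: float64 -> bool, writer required; from active
  age: float64 -> int32, writer optional; from age
  duration: int32 -> int64, writer optional; from duration
  writer field score has no reader counterpart
  writer field enabled has no reader counterpart
  breaking: (active, R3)
  breaking: (age, R3)
  breaking: (height, R1)
  breaking: (price, R1)
  forward on Session therefore BREAKING (4)

backward: BREAKING [(active, R3), (age, R3), (duration, R3), (enabled, R1), (score, R1)]; forward: BREAKING [(active, R3), (age, R3), (height, R1), (price, R1)]


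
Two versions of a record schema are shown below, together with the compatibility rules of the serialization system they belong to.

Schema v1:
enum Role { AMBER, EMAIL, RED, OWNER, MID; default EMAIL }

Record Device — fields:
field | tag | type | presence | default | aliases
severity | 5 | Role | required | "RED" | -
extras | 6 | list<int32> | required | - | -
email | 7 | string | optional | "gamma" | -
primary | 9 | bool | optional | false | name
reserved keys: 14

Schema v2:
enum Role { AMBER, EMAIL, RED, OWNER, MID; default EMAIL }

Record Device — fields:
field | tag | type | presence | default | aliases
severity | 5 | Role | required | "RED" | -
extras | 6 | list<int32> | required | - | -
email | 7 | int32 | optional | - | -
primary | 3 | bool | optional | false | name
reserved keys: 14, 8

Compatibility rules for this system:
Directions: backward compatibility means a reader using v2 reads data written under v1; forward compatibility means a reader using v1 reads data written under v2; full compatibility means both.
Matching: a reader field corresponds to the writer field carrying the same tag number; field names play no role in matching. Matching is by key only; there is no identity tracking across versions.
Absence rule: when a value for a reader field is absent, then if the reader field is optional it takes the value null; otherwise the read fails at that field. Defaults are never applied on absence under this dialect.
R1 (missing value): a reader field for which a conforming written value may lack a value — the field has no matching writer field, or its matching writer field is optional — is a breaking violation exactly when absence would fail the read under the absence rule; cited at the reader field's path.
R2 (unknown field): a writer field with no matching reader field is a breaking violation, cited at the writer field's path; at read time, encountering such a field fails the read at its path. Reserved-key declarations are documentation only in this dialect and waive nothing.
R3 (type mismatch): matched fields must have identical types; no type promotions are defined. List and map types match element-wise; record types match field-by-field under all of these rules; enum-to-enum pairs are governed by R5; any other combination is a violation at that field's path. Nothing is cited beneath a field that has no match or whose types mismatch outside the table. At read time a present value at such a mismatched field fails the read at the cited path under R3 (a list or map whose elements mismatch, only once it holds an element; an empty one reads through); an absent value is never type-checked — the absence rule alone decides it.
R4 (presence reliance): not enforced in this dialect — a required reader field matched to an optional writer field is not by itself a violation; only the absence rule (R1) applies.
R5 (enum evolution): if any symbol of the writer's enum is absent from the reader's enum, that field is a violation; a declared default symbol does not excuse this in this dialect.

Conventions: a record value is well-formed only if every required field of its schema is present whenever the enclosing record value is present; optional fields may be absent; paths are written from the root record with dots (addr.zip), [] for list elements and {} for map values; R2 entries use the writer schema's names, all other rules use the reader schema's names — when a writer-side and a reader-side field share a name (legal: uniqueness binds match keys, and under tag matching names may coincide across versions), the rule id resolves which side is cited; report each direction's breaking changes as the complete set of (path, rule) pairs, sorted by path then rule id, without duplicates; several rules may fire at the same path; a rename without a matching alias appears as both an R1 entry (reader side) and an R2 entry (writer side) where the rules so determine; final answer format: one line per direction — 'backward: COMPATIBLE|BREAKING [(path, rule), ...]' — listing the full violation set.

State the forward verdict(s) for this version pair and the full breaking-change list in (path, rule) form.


forward: BREAKING [(email, R3), (primary, R2)]

in Device below, arrows point writer -> reader
forward pass over Device, reader schema v1, writer schema v2:
  severity <- severity (Role -> Role, writer required)
  extras <- extras (list<int32> -> list<int32>, writer required)
  email <- email (int32 -> string, writer optional)
  no writer field matches reader primary
  primary (writer side), unknown to reader
  R3 fires at email
  R2 fires at primary
  => forward: BREAKING (2)


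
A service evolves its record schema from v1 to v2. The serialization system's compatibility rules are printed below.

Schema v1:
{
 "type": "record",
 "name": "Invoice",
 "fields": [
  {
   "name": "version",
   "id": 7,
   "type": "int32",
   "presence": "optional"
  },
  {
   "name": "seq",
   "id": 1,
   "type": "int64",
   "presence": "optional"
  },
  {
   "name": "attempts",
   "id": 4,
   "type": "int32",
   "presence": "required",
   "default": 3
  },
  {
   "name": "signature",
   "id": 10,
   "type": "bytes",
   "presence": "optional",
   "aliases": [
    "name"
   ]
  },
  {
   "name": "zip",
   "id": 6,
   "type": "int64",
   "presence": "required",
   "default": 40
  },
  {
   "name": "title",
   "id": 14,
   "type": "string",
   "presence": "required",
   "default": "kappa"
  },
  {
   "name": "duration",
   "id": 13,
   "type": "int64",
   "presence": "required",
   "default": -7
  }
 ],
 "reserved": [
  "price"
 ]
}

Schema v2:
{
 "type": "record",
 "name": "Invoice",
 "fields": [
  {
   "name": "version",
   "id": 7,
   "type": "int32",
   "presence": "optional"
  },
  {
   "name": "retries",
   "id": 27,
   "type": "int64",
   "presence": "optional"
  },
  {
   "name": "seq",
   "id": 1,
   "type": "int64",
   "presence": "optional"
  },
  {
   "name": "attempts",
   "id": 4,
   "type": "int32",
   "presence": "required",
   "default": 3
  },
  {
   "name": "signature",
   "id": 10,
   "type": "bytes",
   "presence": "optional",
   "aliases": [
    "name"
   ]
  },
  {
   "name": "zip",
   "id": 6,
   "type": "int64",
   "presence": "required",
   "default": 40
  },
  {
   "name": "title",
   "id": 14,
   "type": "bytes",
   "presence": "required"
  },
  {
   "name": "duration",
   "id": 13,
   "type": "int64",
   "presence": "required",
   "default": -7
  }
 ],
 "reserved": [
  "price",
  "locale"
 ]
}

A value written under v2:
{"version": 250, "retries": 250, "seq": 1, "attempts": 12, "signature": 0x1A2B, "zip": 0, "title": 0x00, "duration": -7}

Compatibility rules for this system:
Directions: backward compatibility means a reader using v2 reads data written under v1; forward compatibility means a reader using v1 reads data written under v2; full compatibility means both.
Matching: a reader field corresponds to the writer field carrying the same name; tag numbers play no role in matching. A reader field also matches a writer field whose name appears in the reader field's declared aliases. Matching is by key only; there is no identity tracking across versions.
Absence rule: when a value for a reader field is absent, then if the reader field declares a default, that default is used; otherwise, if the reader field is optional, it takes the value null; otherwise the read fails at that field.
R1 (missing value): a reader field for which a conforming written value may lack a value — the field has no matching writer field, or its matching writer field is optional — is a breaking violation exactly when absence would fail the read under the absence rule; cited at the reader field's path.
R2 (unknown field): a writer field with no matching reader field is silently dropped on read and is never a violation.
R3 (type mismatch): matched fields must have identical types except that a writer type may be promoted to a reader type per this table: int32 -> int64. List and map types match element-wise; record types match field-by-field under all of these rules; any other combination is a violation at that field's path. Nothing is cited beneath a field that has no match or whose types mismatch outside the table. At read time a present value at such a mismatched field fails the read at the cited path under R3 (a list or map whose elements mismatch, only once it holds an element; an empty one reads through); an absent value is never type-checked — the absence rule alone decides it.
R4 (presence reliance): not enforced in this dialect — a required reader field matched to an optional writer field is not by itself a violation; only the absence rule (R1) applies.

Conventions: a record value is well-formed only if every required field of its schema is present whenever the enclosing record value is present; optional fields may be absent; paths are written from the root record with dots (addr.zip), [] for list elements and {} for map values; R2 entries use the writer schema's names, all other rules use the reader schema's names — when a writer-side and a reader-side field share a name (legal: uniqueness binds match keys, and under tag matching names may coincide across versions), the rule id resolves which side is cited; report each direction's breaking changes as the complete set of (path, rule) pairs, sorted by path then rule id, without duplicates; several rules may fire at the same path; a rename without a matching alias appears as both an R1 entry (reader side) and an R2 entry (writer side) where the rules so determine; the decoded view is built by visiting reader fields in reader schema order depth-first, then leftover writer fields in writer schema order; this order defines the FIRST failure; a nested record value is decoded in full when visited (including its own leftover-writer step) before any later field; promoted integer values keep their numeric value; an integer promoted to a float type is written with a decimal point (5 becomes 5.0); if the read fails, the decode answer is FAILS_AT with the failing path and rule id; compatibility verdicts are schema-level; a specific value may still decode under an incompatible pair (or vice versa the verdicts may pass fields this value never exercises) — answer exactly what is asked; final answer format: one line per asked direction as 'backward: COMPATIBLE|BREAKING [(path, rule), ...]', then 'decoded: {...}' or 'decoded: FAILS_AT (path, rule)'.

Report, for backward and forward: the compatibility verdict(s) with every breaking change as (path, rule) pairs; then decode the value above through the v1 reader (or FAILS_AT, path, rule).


each type pair in Invoice: writer, then reader
backward on Invoice — v2 reading data written by v1:
  version: paired with writer version (int32 -> int32; writer optional)
  retries: no writer-side match
  seq: paired with writer seq (int64 -> int64; writer optional)
  attempts: paired with writer attempts (int32 -> int32; writer required)
  signature: paired with writer signature (bytes -> bytes; writer optional)
  zip: paired with writer zip (int64 -> int64; writer required)
  title: paired with writer title (string -> bytes; writer required)
  duration: paired with writer duration (int64 -> int64; writer required)
  breaking: (title, R3)
  => backward: BREAKING (1)
forward on Invoice — v1 reading data written by v2:
  version: paired with writer version (int32 -> int32; writer optional)
  seq: paired with writer seq (int64 -> int64; writer optional)
  attempts: paired with writer attempts (int32 -> int32; writer required)
  signature: paired with writer signature (bytes -> bytes; writer optional)
  zip: paired with writer zip (int64 -> int64; writer required)
  title: paired with writer title (bytes -> string; writer required)
  duration: paired with writer duration (int64 -> int64; writer required)
  leftover writer field: retries
  breaking: (title, R3)
  => forward: BREAKING (1)
migrating the Invoice value to v1:
  version := 250
  seq := 1
  attempts := 12
  signature := 0x1A2B
  zip := 0
  read fails at title under R3
  => FAILS_AT (title, R3)

backward: BREAKING [(title, R3)]; forward: BREAKING [(title, R3)]; decoded: FAILS_AT (title, R3)


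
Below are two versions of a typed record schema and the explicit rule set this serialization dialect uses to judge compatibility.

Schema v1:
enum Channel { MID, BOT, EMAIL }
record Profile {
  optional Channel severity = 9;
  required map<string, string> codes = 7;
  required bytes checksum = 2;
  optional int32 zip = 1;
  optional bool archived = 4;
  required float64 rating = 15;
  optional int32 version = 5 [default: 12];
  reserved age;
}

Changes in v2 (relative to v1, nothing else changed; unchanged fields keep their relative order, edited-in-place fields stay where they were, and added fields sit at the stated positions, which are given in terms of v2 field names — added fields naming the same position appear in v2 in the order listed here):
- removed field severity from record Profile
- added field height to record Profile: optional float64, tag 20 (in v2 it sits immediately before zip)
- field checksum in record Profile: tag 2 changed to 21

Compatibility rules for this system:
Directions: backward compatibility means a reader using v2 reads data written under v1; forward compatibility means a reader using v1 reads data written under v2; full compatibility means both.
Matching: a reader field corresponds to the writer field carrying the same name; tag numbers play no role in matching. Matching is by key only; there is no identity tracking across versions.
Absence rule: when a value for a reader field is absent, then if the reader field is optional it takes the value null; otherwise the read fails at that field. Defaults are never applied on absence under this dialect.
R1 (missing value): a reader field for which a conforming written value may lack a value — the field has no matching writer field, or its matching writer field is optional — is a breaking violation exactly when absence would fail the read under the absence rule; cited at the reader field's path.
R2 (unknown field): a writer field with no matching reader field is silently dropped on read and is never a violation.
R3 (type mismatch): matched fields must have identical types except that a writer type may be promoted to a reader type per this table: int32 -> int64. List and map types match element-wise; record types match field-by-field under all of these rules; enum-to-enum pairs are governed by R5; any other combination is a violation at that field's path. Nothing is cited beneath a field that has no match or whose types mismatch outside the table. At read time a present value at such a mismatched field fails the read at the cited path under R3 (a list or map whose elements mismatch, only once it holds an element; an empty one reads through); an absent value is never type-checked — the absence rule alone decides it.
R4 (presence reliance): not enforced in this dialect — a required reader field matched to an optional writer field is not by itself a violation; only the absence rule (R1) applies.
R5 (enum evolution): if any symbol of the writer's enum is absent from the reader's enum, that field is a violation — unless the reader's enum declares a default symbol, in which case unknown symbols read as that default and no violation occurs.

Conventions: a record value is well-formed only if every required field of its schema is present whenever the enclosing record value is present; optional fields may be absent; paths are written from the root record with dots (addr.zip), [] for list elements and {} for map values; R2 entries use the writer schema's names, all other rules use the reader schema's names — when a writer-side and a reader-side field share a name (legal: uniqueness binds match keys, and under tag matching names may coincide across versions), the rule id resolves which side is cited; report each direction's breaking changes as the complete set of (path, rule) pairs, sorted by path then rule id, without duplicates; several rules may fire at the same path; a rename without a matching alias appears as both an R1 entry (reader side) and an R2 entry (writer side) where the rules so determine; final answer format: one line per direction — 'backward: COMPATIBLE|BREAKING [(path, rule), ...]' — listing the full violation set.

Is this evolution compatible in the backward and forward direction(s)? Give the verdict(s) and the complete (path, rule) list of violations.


in Profile below, arrows point writer -> reader
backward analysis of Profile with v2 as reader and v1 as writer:
  writer required, map<string, string> -> map<string, string>: reader codes maps from writer codes
  writer required, bytes -> bytes: reader checksum maps from writer checksum
  height: no writer match
  writer optional, int32 -> int32: reader zip maps from writer zip
  writer optional, bool -> bool: reader archived maps from writer archived
  writer required, float64 -> float64: reader rating maps from writer rating
  writer optional, int32 -> int32: reader version maps from writer version
  severity (writer side), unknown to reader
  nothing fires on Profile: backward is COMPATIBLE
forward analysis of Profile with v1 as reader and v2 as writer:
  severity: no writer match
  writer required, map<string, string> -> map<string, string>: reader codes maps from writer codes
  writer required, bytes -> bytes: reader checksum maps from writer checksum
  writer optional, int32 -> int32: reader zip maps from writer zip
  writer optional, bool -> bool: reader archived maps from writer archived
  writer required, float64 -> float64: reader rating maps from writer rating
  writer optional, int32 -> int32: reader version maps from writer version
  height (writer side), unknown to reader
  nothing fires on Profile: forward is COMPATIBLE

backward: COMPATIBLE []; forward: COMPATIBLE []


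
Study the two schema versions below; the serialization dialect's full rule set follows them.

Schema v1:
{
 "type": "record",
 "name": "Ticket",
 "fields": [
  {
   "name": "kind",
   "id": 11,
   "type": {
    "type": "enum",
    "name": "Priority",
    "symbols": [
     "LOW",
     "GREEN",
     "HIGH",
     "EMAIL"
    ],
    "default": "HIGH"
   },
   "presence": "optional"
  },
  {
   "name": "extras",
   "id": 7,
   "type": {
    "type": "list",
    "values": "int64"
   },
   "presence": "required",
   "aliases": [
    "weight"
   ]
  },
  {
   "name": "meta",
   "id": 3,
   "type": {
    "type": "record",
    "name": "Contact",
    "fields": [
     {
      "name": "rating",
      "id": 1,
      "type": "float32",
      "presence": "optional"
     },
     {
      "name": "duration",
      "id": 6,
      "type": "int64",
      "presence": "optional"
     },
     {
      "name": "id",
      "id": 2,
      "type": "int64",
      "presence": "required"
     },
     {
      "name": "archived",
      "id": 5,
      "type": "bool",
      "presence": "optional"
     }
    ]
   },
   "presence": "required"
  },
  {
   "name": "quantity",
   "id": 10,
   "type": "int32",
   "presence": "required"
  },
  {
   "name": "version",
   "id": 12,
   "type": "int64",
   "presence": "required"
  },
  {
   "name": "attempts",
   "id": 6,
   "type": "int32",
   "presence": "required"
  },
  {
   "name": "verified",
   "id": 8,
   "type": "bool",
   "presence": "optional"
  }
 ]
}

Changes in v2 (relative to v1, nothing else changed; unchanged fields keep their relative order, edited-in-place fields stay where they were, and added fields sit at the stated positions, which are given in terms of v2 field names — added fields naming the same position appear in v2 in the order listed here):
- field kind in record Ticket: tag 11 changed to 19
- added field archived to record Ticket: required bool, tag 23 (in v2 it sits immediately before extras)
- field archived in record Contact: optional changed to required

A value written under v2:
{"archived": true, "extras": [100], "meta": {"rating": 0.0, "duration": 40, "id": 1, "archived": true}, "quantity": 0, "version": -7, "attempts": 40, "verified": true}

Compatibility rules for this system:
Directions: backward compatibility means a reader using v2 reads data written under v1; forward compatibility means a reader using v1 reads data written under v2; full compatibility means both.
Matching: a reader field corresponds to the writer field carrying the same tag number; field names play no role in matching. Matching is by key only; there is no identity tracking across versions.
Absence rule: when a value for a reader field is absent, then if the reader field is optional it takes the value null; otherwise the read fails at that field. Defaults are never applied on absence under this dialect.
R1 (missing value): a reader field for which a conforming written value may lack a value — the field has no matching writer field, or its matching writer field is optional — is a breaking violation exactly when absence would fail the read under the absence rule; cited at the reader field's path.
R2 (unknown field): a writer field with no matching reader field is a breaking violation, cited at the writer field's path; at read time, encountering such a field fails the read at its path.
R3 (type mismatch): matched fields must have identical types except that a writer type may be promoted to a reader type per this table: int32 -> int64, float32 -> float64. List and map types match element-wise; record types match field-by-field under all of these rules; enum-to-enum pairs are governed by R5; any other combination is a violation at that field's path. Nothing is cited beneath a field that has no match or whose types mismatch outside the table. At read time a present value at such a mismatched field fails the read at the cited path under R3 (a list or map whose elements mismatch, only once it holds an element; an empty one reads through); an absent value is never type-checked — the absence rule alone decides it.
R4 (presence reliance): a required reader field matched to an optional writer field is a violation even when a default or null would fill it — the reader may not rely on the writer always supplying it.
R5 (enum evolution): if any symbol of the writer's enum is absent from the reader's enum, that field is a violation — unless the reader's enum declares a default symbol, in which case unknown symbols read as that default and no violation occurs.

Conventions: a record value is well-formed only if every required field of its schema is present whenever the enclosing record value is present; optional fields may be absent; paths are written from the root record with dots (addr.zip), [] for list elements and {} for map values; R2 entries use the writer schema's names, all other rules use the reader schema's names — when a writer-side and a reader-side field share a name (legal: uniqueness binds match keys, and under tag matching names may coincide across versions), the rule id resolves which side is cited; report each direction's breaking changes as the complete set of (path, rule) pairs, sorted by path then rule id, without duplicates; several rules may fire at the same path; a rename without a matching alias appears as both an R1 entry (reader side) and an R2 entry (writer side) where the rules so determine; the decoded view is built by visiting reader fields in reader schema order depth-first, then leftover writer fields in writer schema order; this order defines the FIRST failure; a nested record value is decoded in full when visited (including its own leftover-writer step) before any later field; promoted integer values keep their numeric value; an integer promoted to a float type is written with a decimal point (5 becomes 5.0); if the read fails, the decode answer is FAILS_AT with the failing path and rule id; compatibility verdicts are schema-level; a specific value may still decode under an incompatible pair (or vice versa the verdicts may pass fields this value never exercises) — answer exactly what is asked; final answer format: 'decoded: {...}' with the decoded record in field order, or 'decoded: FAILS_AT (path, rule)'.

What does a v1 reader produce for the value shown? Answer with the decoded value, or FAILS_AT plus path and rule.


decoded: FAILS_AT (archived, R2)

the writer's type comes first in each Ticket pair
decode walk for Ticket under reader schema v1:
  kind := null (not supplied -> null)
  extras := [100]
  meta.rating := 0.0
  meta.duration := 40
  meta.id := 1
  meta.archived := true
  quantity := 0
  version := -7
  attempts := 40
  verified := true
  read fails at archived under R2 (unknown field)
  => FAILS_AT (archived, R2)
ruling out the remaining Ticket differences:
  field kind in record Ticket: tag 11 changed to 19 -> changes Ticket's schema-level verdicts only — the decode of this value is the same


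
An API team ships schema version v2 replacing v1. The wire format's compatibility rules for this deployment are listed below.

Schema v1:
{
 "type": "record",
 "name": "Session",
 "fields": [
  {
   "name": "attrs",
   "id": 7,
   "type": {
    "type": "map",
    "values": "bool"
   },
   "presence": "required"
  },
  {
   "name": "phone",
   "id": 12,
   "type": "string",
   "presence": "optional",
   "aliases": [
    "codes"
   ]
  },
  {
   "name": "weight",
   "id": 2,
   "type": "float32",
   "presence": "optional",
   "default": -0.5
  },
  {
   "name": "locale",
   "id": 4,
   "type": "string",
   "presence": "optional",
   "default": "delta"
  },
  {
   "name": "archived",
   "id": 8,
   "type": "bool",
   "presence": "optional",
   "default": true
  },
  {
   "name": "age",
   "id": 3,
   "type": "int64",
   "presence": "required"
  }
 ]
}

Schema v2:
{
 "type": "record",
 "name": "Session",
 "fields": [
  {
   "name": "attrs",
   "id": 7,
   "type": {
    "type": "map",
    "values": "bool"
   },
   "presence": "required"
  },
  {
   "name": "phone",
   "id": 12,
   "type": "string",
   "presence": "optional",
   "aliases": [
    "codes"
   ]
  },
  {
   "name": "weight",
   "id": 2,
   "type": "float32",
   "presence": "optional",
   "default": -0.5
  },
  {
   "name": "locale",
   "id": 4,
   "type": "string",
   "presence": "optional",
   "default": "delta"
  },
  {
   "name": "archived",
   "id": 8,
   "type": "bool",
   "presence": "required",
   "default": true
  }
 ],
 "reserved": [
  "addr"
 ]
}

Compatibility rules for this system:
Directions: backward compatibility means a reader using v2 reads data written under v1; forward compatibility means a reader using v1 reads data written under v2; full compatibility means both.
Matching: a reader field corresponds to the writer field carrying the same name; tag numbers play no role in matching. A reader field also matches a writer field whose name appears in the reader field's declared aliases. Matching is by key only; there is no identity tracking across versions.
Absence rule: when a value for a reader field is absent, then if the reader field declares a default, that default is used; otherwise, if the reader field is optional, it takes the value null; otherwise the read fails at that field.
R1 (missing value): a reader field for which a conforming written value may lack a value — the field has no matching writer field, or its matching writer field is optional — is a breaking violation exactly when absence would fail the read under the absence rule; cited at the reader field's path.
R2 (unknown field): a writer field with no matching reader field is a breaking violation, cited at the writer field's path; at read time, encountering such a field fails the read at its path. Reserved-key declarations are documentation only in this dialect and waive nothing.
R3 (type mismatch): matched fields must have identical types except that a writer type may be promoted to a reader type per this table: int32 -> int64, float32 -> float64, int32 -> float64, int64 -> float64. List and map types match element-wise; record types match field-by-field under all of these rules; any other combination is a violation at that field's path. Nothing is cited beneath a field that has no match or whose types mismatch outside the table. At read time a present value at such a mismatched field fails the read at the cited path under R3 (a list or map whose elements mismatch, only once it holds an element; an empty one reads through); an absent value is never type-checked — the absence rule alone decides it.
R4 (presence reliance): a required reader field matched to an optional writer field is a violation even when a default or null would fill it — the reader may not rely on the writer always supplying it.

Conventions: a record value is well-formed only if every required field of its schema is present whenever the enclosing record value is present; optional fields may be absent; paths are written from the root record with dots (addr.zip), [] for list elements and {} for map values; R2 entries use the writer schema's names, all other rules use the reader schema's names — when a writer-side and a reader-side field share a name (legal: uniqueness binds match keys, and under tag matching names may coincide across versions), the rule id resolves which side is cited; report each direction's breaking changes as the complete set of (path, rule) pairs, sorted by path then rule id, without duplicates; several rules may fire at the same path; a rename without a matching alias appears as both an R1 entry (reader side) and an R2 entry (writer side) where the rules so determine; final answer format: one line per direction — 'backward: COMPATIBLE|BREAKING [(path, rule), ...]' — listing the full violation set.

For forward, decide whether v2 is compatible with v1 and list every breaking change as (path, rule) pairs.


forward: BREAKING [(age, R1)]

arrows below run writer -> reader for Session
checking forward for Session: reader v1 against writer v2:
  attrs <- attrs (map<string, bool> -> map<string, bool>, writer required)
  phone <- phone (string -> string, writer optional)
  weight <- weight (float32 -> float32, writer optional)
  locale <- locale (string -> string, writer optional)
  archived <- archived (bool -> bool, writer required)
  age has no writer counterpart
  rule R1 violated at age
  forward on Session therefore BREAKING (1)
diffs on Session not affecting the asked answer:
  field archived in record Session: optional changed to required -> fires only in the backward direction of Session, which is not asked here


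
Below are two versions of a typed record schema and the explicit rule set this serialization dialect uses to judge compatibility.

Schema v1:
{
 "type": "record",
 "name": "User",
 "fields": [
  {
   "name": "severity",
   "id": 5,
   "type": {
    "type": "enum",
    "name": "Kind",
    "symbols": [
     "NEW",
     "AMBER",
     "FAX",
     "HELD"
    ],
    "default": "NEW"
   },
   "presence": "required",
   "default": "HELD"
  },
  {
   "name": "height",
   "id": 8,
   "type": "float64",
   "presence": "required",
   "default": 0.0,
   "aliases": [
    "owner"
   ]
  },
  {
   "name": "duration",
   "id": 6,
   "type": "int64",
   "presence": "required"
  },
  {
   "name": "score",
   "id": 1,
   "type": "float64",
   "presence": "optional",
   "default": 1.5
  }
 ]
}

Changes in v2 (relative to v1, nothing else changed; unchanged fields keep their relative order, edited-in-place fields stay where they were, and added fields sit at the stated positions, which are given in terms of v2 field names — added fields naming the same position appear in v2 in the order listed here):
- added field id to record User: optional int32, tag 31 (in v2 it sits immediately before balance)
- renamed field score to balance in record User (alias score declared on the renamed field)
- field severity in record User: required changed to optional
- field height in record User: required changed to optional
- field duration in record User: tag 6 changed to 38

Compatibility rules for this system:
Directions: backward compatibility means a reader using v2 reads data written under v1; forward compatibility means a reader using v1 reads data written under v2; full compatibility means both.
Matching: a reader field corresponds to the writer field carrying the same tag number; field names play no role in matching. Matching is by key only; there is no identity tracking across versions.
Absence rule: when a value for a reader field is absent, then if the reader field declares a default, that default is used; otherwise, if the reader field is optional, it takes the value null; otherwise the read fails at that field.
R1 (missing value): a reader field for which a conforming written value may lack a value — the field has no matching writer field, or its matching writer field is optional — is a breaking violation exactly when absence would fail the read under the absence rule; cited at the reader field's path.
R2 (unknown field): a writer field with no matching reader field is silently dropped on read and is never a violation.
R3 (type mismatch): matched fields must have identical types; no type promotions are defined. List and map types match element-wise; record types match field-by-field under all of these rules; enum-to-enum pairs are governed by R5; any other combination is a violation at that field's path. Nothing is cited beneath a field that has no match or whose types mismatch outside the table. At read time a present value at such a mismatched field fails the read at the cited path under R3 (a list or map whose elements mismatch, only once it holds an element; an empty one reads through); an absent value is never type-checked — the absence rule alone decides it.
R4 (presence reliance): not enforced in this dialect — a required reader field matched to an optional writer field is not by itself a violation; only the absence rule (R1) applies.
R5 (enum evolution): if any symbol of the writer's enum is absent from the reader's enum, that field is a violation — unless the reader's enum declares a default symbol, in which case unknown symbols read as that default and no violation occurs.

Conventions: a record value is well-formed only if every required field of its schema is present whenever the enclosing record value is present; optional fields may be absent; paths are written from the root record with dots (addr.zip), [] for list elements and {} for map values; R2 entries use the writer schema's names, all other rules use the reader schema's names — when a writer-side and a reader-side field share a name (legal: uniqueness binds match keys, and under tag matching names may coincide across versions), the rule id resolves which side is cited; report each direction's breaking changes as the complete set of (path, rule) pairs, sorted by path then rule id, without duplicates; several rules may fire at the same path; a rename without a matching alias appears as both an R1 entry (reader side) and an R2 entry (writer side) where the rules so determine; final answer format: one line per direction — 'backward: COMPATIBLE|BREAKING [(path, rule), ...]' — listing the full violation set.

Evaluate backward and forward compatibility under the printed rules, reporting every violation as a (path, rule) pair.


arrows below run writer -> reader for User
checking backward for User: reader v2 against writer v1:
  severity <- severity (Kind -> Kind, writer required)
  height <- height (float64 -> float64, writer required)
  duration has no writer counterpart
  id has no writer counterpart
  balance <- score (float64 -> float64, writer optional)
  duration (writer side), unknown to reader
  breaking: (duration, R1)
  => backward: BREAKING (1)
checking forward for User: reader v1 against writer v2:
  severity <- severity (Kind -> Kind, writer optional)
  height <- height (float64 -> float64, writer optional)
  duration has no writer counterpart
  score <- balance (float64 -> float64, writer optional)
  duration (writer side), unknown to reader
  id (writer side), unknown to reader
  breaking: (duration, R1)
  => forward: BREAKING (1)

backward: BREAKING [(duration, R1)]; forward: BREAKING [(duration, R1)]
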